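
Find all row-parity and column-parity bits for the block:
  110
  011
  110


Row parities: 000
Column parities: 011

Row P: 000, Col P: 011, Corner: 0


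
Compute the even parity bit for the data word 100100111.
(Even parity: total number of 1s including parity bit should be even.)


Number of 1s in data: 5
Parity bit: 1

1


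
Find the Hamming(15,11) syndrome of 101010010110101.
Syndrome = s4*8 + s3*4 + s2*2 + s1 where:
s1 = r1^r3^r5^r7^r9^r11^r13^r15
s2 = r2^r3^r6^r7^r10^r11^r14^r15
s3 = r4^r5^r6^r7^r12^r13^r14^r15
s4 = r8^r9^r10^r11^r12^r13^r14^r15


s1=0, s2=0, s3=1, s4=1

Syndrome = 12 (error at position 12)


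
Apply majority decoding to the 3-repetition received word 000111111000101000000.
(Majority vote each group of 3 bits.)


Groups: 000, 111, 111, 000, 101, 000, 000
Majority votes: 0110100

0110100


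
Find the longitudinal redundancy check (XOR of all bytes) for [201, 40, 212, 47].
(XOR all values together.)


XOR chain: 201 ^ 40 ^ 212 ^ 47 = 26

26


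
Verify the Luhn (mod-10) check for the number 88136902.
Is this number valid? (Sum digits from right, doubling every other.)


Luhn sum = 34
34 mod 10 = 4

Invalid (Luhn sum mod 10 = 4)


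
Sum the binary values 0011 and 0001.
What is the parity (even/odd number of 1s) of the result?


0011 = 3
0001 = 1
Sum = 4 = 100
1s count = 1

odd parity (1 ones in 100)


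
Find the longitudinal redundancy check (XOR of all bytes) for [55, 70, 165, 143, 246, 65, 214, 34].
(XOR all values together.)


XOR chain: 55 ^ 70 ^ 165 ^ 143 ^ 246 ^ 65 ^ 214 ^ 34 = 24

24


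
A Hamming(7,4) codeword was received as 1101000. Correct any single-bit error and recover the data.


Syndrome = 7: error at position 7

Data: 0001 (corrected bit 7)


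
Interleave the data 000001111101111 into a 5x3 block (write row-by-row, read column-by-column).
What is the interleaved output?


Matrix:
  000
  001
  111
  101
  111
Read columns: 001110010101111

001110010101111


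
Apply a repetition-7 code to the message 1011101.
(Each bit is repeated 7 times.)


Each bit -> 7 copies

1111111000000011111111111111111111100000001111111


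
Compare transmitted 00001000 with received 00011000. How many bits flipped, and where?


XOR: 00010000

1 error(s) at position(s): 3


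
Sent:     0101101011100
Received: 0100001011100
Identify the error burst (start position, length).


XOR: 0001100000000

Burst at position 3, length 2


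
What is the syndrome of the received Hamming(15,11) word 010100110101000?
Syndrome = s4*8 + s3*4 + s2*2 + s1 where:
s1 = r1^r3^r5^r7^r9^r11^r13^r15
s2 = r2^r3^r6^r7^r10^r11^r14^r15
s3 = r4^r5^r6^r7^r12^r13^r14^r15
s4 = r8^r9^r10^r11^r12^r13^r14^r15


s1=1, s2=1, s3=1, s4=1

Syndrome = 15 (error at position 15)


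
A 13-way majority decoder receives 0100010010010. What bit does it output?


Ones: 4 out of 13
Threshold: 7

0 (4/13 voted 1)


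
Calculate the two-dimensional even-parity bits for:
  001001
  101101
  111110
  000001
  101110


Row parities: 00110
Column parities: 110101

Row P: 00110, Col P: 110101, Corner: 0


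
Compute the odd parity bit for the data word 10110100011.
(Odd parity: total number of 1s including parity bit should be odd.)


Number of 1s in data: 6
Parity bit: 1

1


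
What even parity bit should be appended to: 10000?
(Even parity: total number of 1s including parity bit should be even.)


Number of 1s in data: 1
Parity bit: 1

1


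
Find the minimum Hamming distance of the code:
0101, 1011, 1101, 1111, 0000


Comparing all pairs, minimum distance: 1
Can detect 0 errors, correct 0 errors

1


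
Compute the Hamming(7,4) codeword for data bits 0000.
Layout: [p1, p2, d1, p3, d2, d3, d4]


Parity bits: p1=0, p2=0, p3=0

0000000


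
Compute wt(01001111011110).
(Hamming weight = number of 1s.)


Counting 1s in 01001111011110

9


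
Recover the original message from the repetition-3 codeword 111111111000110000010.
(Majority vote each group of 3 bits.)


Groups: 111, 111, 111, 000, 110, 000, 010
Majority votes: 1110100

1110100


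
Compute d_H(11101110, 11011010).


XOR: 00110100
Count of 1s: 3

3


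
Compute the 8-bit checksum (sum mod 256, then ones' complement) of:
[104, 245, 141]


Sum = 490 mod 256 = 234
Complement = 21

21


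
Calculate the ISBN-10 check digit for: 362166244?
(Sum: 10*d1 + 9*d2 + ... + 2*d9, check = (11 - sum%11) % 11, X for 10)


Weighted sum: 201
201 mod 11 = 3

Check digit: 8


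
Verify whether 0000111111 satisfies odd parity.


Number of 1s: 6

No, parity error (6 ones)


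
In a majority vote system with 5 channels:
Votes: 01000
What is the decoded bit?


Ones: 1 out of 5
Threshold: 3

0 (1/5 voted 1)


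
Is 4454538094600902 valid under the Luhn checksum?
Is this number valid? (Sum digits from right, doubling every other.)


Luhn sum = 55
55 mod 10 = 5

Invalid (Luhn sum mod 10 = 5)


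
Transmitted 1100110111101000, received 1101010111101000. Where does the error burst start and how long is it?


XOR: 0001100000000000

Burst at position 3, length 2


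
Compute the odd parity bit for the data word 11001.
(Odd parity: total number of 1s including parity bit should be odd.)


Number of 1s in data: 3
Parity bit: 0

0


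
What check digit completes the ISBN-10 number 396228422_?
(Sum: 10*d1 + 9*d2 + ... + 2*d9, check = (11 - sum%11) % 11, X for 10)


Weighted sum: 251
251 mod 11 = 9

Check digit: 2


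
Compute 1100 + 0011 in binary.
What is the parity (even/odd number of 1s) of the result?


1100 = 12
0011 = 3
Sum = 15 = 1111
1s count = 4

even parity (4 ones in 1111)


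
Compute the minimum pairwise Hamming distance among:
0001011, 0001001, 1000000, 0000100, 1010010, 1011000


Comparing all pairs, minimum distance: 1
Can detect 0 errors, correct 0 errors

1


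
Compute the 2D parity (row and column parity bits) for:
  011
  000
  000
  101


Row parities: 0000
Column parities: 110

Row P: 0000, Col P: 110, Corner: 0


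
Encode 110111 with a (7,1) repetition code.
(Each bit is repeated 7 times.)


Each bit -> 7 copies

111111111111110000000111111111111111111111


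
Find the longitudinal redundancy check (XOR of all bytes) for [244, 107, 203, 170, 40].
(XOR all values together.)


XOR chain: 244 ^ 107 ^ 203 ^ 170 ^ 40 = 214

214


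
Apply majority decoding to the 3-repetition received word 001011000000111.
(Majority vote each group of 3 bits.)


Groups: 001, 011, 000, 000, 111
Majority votes: 01001

01001


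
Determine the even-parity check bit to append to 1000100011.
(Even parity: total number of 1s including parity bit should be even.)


Number of 1s in data: 4
Parity bit: 0

0


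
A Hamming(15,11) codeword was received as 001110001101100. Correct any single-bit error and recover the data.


Syndrome = 0: no error detected

Data: 11001101100 (no errors)


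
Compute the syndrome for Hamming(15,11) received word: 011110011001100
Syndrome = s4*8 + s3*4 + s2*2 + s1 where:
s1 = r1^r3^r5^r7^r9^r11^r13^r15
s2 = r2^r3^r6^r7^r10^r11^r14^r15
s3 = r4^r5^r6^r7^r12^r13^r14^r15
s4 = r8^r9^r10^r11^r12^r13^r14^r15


s1=0, s2=0, s3=0, s4=0

Syndrome = 0 (no error)


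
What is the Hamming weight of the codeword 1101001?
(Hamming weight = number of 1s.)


Counting 1s in 1101001

4


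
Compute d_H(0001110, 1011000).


XOR: 1010110
Count of 1s: 4

4


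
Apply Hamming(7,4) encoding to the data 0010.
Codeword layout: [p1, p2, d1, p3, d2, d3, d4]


Parity bits: p1=0, p2=1, p3=1

0101010


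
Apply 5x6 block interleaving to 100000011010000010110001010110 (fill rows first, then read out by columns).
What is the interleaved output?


Matrix:
  100000
  011010
  000010
  110001
  010110
Read columns: 100100101101000000010110100010

100100101101000000010110100010


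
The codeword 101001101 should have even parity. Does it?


Number of 1s: 5

No, parity error (5 ones)


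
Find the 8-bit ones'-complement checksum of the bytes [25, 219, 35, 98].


Sum = 377 mod 256 = 121
Complement = 134

134


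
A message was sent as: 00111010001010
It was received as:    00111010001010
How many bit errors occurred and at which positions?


XOR: 00000000000000

0 errors (received matches sent)


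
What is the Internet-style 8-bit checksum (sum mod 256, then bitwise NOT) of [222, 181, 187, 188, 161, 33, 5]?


Sum = 977 mod 256 = 209
Complement = 46

46


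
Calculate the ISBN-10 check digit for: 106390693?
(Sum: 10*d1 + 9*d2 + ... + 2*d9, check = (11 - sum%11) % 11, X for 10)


Weighted sum: 190
190 mod 11 = 3

Check digit: 8


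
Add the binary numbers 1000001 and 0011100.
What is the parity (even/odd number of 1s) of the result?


1000001 = 65
0011100 = 28
Sum = 93 = 1011101
1s count = 5

odd parity (5 ones in 1011101)


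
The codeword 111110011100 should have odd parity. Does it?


Number of 1s: 8

No, parity error (8 ones)


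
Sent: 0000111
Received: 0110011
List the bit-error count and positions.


XOR: 0110100

3 error(s) at position(s): 1, 2, 4


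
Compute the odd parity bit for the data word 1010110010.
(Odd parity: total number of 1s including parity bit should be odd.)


Number of 1s in data: 5
Parity bit: 0

0


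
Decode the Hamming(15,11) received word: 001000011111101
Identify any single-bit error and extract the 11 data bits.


Syndrome = 13: error at position 13

Data: 10001111001 (corrected bit 13)


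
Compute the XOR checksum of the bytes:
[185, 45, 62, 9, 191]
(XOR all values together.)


XOR chain: 185 ^ 45 ^ 62 ^ 9 ^ 191 = 28

28


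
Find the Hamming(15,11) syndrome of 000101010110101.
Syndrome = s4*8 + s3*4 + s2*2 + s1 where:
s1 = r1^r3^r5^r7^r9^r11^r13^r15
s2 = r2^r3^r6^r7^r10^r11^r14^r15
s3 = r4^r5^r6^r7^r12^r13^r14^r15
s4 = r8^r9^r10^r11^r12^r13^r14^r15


s1=1, s2=0, s3=0, s4=1

Syndrome = 9 (error at position 9)


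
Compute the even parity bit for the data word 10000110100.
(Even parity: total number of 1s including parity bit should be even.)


Number of 1s in data: 4
Parity bit: 0

0


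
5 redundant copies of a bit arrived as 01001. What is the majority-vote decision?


Ones: 2 out of 5
Threshold: 3

0 (2/5 voted 1)


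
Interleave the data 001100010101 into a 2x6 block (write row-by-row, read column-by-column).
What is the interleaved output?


Matrix:
  001100
  010101
Read columns: 000110110001

000110110001


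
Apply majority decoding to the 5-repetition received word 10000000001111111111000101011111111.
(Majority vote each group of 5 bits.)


Groups: 10000, 00000, 11111, 11111, 00010, 10111, 11111
Majority votes: 0011011

0011011


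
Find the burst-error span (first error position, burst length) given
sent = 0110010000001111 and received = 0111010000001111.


XOR: 0001000000000000

Burst at position 3, length 1


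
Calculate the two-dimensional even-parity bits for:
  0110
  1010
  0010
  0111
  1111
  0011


Row parities: 001100
Column parities: 0101

Row P: 001100, Col P: 0101, Corner: 0


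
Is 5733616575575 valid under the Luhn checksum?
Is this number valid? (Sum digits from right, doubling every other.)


Luhn sum = 57
57 mod 10 = 7

Invalid (Luhn sum mod 10 = 7)


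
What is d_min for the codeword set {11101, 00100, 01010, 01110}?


Comparing all pairs, minimum distance: 1
Can detect 0 errors, correct 0 errors

1


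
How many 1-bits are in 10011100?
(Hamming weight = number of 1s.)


Counting 1s in 10011100

4


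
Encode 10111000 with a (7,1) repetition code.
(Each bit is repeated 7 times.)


Each bit -> 7 copies

11111110000000111111111111111111111000000000000000000000


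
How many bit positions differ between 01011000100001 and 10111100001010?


XOR: 11100100101011
Count of 1s: 8

8


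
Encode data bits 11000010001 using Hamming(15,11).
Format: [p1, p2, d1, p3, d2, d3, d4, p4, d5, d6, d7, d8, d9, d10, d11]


Parity bits: p1=0, p2=1, p3=0, p4=0

011010000010001


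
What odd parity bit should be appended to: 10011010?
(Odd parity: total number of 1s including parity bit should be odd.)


Number of 1s in data: 4
Parity bit: 1

1


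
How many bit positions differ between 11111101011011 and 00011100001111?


XOR: 11100001010100
Count of 1s: 6

6


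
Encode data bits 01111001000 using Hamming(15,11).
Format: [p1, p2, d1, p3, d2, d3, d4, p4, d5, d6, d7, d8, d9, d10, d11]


Parity bits: p1=1, p2=0, p3=0, p4=0

100011101001000


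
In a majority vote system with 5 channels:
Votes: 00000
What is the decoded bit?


Ones: 0 out of 5
Threshold: 3

0 (0/5 voted 1)


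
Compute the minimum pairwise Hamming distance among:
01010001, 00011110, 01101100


Comparing all pairs, minimum distance: 4
Can detect 3 errors, correct 1 errors

4


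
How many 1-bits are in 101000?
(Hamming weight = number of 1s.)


Counting 1s in 101000

2


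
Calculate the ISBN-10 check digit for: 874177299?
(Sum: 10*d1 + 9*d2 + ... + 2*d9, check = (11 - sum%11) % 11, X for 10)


Weighted sum: 312
312 mod 11 = 4

Check digit: 7


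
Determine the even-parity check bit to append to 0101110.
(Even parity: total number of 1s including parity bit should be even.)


Number of 1s in data: 4
Parity bit: 0

0


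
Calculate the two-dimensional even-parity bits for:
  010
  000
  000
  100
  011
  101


Row parities: 100100
Column parities: 000

Row P: 100100, Col P: 000, Corner: 0


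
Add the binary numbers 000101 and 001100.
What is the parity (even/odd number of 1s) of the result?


000101 = 5
001100 = 12
Sum = 17 = 10001
1s count = 2

even parity (2 ones in 10001)


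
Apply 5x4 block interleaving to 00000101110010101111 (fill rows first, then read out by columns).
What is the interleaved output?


Matrix:
  0000
  0101
  1100
  1010
  1111
Read columns: 00111011010001101001

00111011010001101001


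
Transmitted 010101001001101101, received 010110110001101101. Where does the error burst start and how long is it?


XOR: 000011111000000000

Burst at position 4, length 5


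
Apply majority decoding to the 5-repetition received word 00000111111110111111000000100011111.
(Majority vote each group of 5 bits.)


Groups: 00000, 11111, 11101, 11111, 00000, 01000, 11111
Majority votes: 0111001

0111001


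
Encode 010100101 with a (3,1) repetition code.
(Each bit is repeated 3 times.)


Each bit -> 3 copies

000111000111000000111000111


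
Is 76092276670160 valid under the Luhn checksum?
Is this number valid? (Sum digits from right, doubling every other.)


Luhn sum = 51
51 mod 10 = 1

Invalid (Luhn sum mod 10 = 1)


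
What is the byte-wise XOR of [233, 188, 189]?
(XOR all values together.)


XOR chain: 233 ^ 188 ^ 189 = 232

232


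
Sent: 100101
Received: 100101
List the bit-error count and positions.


XOR: 000000

0 errors (received matches sent)


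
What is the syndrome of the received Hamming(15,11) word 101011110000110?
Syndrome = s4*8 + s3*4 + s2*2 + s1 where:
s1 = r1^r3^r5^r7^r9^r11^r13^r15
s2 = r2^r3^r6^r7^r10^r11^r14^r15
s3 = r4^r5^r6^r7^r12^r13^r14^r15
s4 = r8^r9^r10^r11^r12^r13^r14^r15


s1=1, s2=0, s3=1, s4=1

Syndrome = 13 (error at position 13)


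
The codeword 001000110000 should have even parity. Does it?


Number of 1s: 3

No, parity error (3 ones)


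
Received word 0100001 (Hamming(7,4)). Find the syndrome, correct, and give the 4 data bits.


Syndrome = 5: error at position 5

Data: 0101 (corrected bit 5)


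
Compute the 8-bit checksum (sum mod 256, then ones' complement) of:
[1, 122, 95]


Sum = 218 mod 256 = 218
Complement = 37

37


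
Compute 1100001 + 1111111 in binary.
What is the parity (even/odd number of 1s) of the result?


1100001 = 97
1111111 = 127
Sum = 224 = 11100000
1s count = 3

odd parity (3 ones in 11100000)


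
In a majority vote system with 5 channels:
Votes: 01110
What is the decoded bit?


Ones: 3 out of 5
Threshold: 3

1 (3/5 voted 1)


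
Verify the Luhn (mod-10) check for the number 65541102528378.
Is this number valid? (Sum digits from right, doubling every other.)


Luhn sum = 44
44 mod 10 = 4

Invalid (Luhn sum mod 10 = 4)


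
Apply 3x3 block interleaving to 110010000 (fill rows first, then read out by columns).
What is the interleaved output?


Matrix:
  110
  010
  000
Read columns: 100110000

100110000


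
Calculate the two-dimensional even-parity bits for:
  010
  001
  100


Row parities: 111
Column parities: 111

Row P: 111, Col P: 111, Corner: 1


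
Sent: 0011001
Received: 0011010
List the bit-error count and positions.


XOR: 0000011

2 error(s) at position(s): 5, 6


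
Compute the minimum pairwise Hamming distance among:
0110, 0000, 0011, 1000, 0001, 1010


Comparing all pairs, minimum distance: 1
Can detect 0 errors, correct 0 errors

1


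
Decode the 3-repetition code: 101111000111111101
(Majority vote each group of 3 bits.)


Groups: 101, 111, 000, 111, 111, 101
Majority votes: 110111

110111


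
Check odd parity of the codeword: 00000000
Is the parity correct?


Number of 1s: 0

No, parity error (0 ones)


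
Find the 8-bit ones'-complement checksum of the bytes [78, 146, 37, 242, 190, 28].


Sum = 721 mod 256 = 209
Complement = 46

46


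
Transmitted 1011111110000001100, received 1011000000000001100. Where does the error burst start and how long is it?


XOR: 0000111110000000000

Burst at position 4, length 5


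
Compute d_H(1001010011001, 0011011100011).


XOR: 1010001111010
Count of 1s: 7

7


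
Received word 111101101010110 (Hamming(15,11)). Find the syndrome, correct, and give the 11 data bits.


Syndrome = 4: error at position 4

Data: 10111010110 (corrected bit 4)


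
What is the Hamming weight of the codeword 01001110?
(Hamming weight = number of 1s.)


Counting 1s in 01001110

4


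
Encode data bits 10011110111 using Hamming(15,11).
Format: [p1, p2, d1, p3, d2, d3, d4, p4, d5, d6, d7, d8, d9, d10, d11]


Parity bits: p1=0, p2=0, p3=0, p4=0

001000101110111


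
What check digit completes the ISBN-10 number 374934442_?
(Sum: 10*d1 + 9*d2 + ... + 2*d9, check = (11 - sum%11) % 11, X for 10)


Weighted sum: 258
258 mod 11 = 5

Check digit: 6


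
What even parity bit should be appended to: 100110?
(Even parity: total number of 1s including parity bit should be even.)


Number of 1s in data: 3
Parity bit: 1

1


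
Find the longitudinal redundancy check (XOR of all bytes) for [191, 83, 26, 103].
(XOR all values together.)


XOR chain: 191 ^ 83 ^ 26 ^ 103 = 145

145


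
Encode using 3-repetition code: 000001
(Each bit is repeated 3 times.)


Each bit -> 3 copies

000000000000000111


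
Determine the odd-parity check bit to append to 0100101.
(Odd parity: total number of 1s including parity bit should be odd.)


Number of 1s in data: 3
Parity bit: 0

0


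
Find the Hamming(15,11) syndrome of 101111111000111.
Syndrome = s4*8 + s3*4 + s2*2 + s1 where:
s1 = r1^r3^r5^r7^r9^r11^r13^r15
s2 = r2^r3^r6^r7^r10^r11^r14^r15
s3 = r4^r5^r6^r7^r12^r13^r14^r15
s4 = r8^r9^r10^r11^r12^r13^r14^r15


s1=1, s2=1, s3=1, s4=1

Syndrome = 15 (error at position 15)


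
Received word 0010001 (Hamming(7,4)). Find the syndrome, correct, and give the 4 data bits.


Syndrome = 4: error at position 4

Data: 1001 (corrected bit 4)


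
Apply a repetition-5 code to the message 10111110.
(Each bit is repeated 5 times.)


Each bit -> 5 copies

1111100000111111111111111111111111100000


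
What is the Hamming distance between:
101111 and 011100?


XOR: 110011
Count of 1s: 4

4


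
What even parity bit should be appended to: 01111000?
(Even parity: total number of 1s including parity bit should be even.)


Number of 1s in data: 4
Parity bit: 0

0


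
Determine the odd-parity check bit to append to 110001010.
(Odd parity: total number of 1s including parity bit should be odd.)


Number of 1s in data: 4
Parity bit: 1

1


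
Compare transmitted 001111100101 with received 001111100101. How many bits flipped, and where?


XOR: 000000000000

0 errors (received matches sent)


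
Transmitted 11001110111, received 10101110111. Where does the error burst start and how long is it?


XOR: 01100000000

Burst at position 1, length 2


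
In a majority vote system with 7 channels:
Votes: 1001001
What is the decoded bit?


Ones: 3 out of 7
Threshold: 4

0 (3/7 voted 1)


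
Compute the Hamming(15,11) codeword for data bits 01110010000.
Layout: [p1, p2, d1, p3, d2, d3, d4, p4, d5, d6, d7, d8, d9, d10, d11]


Parity bits: p1=1, p2=1, p3=1, p4=1

110111110010000


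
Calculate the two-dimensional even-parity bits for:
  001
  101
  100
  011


Row parities: 1010
Column parities: 011

Row P: 1010, Col P: 011, Corner: 0


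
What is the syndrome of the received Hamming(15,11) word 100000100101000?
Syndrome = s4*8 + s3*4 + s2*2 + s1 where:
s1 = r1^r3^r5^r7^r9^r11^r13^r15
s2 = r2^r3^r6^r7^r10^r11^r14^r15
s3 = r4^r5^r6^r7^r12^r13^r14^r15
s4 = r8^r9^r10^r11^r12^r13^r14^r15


s1=0, s2=0, s3=0, s4=0

Syndrome = 0 (no error)


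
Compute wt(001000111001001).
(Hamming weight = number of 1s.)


Counting 1s in 001000111001001

6


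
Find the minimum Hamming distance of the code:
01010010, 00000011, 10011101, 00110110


Comparing all pairs, minimum distance: 3
Can detect 2 errors, correct 1 errors

3


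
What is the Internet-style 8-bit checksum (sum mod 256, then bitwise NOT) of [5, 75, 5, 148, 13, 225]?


Sum = 471 mod 256 = 215
Complement = 40

40


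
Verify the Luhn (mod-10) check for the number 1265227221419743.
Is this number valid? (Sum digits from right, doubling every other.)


Luhn sum = 66
66 mod 10 = 6

Invalid (Luhn sum mod 10 = 6)


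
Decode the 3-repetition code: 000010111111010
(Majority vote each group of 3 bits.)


Groups: 000, 010, 111, 111, 010
Majority votes: 00110

00110


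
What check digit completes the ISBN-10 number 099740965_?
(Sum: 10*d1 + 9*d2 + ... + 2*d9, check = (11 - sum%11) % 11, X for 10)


Weighted sum: 290
290 mod 11 = 4

Check digit: 7


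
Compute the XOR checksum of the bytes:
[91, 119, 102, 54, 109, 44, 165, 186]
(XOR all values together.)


XOR chain: 91 ^ 119 ^ 102 ^ 54 ^ 109 ^ 44 ^ 165 ^ 186 = 34

34


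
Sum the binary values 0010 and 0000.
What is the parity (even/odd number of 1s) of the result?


0010 = 2
0000 = 0
Sum = 2 = 10
1s count = 1

odd parity (1 ones in 10)


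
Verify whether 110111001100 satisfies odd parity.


Number of 1s: 7

Yes, parity is correct (7 ones)


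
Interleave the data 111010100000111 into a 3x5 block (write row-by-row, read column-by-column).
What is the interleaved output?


Matrix:
  11101
  01000
  00111
Read columns: 100110101001101

100110101001101


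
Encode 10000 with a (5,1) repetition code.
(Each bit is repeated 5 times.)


Each bit -> 5 copies

1111100000000000000000000


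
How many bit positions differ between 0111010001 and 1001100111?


XOR: 1110110110
Count of 1s: 7

7


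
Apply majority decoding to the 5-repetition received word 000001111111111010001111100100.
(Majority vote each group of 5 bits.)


Groups: 00000, 11111, 11111, 01000, 11111, 00100
Majority votes: 011010

011010


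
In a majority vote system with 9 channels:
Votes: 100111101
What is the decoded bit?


Ones: 6 out of 9
Threshold: 5

1 (6/9 voted 1)


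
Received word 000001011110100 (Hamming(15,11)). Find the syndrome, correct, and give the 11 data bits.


Syndrome = 11: error at position 11

Data: 00101100100 (corrected bit 11)


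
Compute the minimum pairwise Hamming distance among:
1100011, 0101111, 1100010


Comparing all pairs, minimum distance: 1
Can detect 0 errors, correct 0 errors

1


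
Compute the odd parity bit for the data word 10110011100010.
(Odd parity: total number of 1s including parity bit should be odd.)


Number of 1s in data: 7
Parity bit: 0

0


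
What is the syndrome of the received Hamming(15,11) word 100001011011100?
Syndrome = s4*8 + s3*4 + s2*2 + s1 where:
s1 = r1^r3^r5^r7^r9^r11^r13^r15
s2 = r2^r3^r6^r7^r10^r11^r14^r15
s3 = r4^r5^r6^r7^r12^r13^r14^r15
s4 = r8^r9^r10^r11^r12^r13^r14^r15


s1=0, s2=0, s3=1, s4=1

Syndrome = 12 (error at position 12)


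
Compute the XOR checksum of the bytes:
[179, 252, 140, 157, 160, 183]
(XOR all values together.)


XOR chain: 179 ^ 252 ^ 140 ^ 157 ^ 160 ^ 183 = 73

73


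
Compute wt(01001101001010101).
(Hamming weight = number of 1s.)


Counting 1s in 01001101001010101

8


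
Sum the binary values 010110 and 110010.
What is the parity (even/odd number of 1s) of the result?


010110 = 22
110010 = 50
Sum = 72 = 1001000
1s count = 2

even parity (2 ones in 1001000)


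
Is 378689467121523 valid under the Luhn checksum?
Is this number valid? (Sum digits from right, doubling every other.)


Luhn sum = 68
68 mod 10 = 8

Invalid (Luhn sum mod 10 = 8)


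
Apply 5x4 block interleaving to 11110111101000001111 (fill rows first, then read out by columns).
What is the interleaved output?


Matrix:
  1111
  0111
  1010
  0000
  1111
Read columns: 10101110011110111001

10101110011110111001


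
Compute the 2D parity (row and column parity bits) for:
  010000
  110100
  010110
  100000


Row parities: 1111
Column parities: 010010

Row P: 1111, Col P: 010010, Corner: 0


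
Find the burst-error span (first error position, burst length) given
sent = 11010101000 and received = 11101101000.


XOR: 00111000000

Burst at position 2, length 3


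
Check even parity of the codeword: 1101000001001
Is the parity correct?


Number of 1s: 5

No, parity error (5 ones)


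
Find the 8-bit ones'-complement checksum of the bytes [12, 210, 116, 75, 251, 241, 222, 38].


Sum = 1165 mod 256 = 141
Complement = 114

114


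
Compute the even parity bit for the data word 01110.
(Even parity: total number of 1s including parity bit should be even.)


Number of 1s in data: 3
Parity bit: 1

1


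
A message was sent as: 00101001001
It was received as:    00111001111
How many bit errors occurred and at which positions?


XOR: 00010000110

3 error(s) at position(s): 3, 8, 9


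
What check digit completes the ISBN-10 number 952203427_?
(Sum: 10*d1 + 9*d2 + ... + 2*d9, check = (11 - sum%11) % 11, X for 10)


Weighted sum: 216
216 mod 11 = 7

Check digit: 4


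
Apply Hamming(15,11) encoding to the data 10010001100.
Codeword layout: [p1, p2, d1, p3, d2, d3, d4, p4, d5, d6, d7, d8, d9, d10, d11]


Parity bits: p1=1, p2=0, p3=1, p4=0

101100100001100


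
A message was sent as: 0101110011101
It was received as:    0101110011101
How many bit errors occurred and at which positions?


XOR: 0000000000000

0 errors (received matches sent)


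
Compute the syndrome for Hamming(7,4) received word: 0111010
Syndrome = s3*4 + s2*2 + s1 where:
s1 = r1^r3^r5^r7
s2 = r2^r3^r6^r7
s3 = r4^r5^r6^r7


s1=1, s2=1, s3=0

Syndrome = 3 (error at position 3)


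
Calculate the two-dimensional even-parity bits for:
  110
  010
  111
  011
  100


Row parities: 01101
Column parities: 100

Row P: 01101, Col P: 100, Corner: 1


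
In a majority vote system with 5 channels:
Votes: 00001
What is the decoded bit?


Ones: 1 out of 5
Threshold: 3

0 (1/5 voted 1)


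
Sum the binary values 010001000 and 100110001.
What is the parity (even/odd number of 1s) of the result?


010001000 = 136
100110001 = 305
Sum = 441 = 110111001
1s count = 6

even parity (6 ones in 110111001)


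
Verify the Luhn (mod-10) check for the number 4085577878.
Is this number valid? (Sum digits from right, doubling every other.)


Luhn sum = 54
54 mod 10 = 4

Invalid (Luhn sum mod 10 = 4)


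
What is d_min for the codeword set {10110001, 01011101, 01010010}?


Comparing all pairs, minimum distance: 4
Can detect 3 errors, correct 1 errors

4


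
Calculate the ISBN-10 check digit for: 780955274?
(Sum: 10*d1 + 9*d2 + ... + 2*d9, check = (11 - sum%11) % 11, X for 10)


Weighted sum: 297
297 mod 11 = 0

Check digit: 0


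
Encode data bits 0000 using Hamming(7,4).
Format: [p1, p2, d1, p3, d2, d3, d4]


Parity bits: p1=0, p2=0, p3=0

0000000


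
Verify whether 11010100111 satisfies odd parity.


Number of 1s: 7

Yes, parity is correct (7 ones)


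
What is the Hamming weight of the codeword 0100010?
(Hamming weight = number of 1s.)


Counting 1s in 0100010

2


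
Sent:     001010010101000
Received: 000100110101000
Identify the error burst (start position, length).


XOR: 001110100000000

Burst at position 2, length 5


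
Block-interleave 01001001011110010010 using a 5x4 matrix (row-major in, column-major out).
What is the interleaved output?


Matrix:
  0100
  1001
  0111
  1001
  0010
Read columns: 01010101000010101110

01010101000010101110


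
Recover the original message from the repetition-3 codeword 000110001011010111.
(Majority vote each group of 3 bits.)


Groups: 000, 110, 001, 011, 010, 111
Majority votes: 010101

010101


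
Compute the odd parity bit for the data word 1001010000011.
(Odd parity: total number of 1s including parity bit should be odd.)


Number of 1s in data: 5
Parity bit: 0

0


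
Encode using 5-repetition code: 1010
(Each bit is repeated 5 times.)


Each bit -> 5 copies

11111000001111100000


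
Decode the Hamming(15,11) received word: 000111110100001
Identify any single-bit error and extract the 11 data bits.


Syndrome = 13: error at position 13

Data: 01110100101 (corrected bit 13)


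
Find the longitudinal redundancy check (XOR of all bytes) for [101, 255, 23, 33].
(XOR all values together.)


XOR chain: 101 ^ 255 ^ 23 ^ 33 = 172

172


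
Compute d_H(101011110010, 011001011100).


XOR: 110010101110
Count of 1s: 7

7


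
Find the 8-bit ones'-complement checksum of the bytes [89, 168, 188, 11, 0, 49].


Sum = 505 mod 256 = 249
Complement = 6

6


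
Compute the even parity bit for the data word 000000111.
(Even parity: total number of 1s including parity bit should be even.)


Number of 1s in data: 3
Parity bit: 1

1


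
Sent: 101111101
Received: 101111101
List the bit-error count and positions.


XOR: 000000000

0 errors (received matches sent)


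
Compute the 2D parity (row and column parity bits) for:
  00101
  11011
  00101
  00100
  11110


Row parities: 00010
Column parities: 00001

Row P: 00010, Col P: 00001, Corner: 1


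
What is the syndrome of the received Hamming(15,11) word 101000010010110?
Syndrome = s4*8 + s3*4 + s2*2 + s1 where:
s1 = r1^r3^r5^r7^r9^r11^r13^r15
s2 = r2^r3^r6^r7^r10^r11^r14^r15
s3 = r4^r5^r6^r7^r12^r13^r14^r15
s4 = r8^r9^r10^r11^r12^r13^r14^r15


s1=0, s2=1, s3=0, s4=0

Syndrome = 2 (error at position 2)


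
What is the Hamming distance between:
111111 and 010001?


XOR: 101110
Count of 1s: 4

4


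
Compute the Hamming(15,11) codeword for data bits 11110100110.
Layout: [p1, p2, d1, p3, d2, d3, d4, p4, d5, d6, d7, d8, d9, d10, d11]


Parity bits: p1=0, p2=1, p3=1, p4=1

011111110100110


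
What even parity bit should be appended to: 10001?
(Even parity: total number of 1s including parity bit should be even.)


Number of 1s in data: 2
Parity bit: 0

0


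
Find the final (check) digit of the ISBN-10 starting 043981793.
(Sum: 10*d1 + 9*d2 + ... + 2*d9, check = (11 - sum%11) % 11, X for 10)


Weighted sum: 237
237 mod 11 = 6

Check digit: 5


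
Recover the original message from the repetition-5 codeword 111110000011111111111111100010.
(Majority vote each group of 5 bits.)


Groups: 11111, 00000, 11111, 11111, 11111, 00010
Majority votes: 101110

101110


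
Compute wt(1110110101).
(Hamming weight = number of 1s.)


Counting 1s in 1110110101

7


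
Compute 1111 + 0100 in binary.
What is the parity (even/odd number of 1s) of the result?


1111 = 15
0100 = 4
Sum = 19 = 10011
1s count = 3

odd parity (3 ones in 10011)


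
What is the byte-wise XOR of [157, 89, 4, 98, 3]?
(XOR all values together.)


XOR chain: 157 ^ 89 ^ 4 ^ 98 ^ 3 = 161

161


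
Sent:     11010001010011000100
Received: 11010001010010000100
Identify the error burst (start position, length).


XOR: 00000000000001000000

Burst at position 13, length 1


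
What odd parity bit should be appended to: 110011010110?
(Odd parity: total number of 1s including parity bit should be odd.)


Number of 1s in data: 7
Parity bit: 0

0


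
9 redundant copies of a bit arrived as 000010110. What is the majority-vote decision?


Ones: 3 out of 9
Threshold: 5

0 (3/9 voted 1)


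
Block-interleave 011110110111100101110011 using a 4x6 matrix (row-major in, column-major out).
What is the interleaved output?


Matrix:
  011110
  110111
  100101
  110011
Read columns: 011111011000111011010111

011111011000111011010111


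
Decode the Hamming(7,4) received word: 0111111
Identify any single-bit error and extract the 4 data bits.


Syndrome = 1: error at position 1

Data: 1111 (corrected bit 1)


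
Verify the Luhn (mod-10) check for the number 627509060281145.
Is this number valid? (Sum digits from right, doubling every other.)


Luhn sum = 58
58 mod 10 = 8

Invalid (Luhn sum mod 10 = 8)


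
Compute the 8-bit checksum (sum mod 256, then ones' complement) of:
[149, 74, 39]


Sum = 262 mod 256 = 6
Complement = 249

249


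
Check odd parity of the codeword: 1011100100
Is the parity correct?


Number of 1s: 5

Yes, parity is correct (5 ones)


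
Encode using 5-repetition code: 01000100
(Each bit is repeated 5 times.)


Each bit -> 5 copies

0000011111000000000000000111110000000000


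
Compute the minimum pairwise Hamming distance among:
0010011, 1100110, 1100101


Comparing all pairs, minimum distance: 2
Can detect 1 errors, correct 0 errors

2


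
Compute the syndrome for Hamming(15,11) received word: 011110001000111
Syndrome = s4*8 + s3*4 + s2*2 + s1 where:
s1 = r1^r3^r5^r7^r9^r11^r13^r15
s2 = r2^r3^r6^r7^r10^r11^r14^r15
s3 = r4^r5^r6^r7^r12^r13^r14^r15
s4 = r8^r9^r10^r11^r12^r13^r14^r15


s1=1, s2=0, s3=1, s4=0

Syndrome = 5 (error at position 5)


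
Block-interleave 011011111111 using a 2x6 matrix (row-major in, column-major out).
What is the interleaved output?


Matrix:
  011011
  111111
Read columns: 011111011111

011111011111


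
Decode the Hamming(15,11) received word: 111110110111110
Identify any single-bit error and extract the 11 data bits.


Syndrome = 0: no error detected

Data: 11010111110 (no errors)


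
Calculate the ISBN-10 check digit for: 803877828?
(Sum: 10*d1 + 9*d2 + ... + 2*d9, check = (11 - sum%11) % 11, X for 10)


Weighted sum: 291
291 mod 11 = 5

Check digit: 6


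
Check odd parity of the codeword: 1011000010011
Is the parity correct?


Number of 1s: 6

No, parity error (6 ones)


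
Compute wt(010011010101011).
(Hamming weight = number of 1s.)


Counting 1s in 010011010101011

8


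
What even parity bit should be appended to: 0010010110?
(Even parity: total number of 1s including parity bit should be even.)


Number of 1s in data: 4
Parity bit: 0

0


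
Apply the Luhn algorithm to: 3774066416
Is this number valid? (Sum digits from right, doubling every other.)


Luhn sum = 43
43 mod 10 = 3

Invalid (Luhn sum mod 10 = 3)


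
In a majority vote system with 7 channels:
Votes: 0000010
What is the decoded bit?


Ones: 1 out of 7
Threshold: 4

0 (1/7 voted 1)


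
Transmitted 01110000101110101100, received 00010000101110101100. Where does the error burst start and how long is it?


XOR: 01100000000000000000

Burst at position 1, length 2


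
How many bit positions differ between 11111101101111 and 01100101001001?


XOR: 10011000100110
Count of 1s: 6

6


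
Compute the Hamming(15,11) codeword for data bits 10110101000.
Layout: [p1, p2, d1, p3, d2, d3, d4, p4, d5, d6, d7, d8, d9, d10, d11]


Parity bits: p1=0, p2=0, p3=1, p4=0

001101100101000


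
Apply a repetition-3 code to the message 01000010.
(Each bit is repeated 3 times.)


Each bit -> 3 copies

000111000000000000111000


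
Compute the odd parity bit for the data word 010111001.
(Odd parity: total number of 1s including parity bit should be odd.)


Number of 1s in data: 5
Parity bit: 0

0


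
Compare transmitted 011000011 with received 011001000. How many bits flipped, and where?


XOR: 000001011

3 error(s) at position(s): 5, 7, 8


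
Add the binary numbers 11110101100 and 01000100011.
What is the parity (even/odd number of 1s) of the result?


11110101100 = 1964
01000100011 = 547
Sum = 2511 = 100111001111
1s count = 8

even parity (8 ones in 100111001111)


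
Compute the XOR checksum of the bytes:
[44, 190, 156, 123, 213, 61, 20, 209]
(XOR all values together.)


XOR chain: 44 ^ 190 ^ 156 ^ 123 ^ 213 ^ 61 ^ 20 ^ 209 = 88

88


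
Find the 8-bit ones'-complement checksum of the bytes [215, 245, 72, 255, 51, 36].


Sum = 874 mod 256 = 106
Complement = 149

149


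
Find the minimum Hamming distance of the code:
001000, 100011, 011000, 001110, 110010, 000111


Comparing all pairs, minimum distance: 1
Can detect 0 errors, correct 0 errors

1


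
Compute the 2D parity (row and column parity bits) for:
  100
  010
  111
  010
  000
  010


Row parities: 111101
Column parities: 001

Row P: 111101, Col P: 001, Corner: 1


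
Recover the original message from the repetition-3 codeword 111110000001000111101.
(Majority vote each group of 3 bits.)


Groups: 111, 110, 000, 001, 000, 111, 101
Majority votes: 1100011

1100011


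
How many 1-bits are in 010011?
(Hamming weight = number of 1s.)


Counting 1s in 010011

3


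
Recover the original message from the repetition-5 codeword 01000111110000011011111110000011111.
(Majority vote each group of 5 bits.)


Groups: 01000, 11111, 00000, 11011, 11111, 00000, 11111
Majority votes: 0101101

0101101


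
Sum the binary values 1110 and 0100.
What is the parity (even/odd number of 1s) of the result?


1110 = 14
0100 = 4
Sum = 18 = 10010
1s count = 2

even parity (2 ones in 10010)


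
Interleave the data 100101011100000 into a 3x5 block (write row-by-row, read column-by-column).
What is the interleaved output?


Matrix:
  10010
  10111
  00000
Read columns: 110000010110010

110000010110010


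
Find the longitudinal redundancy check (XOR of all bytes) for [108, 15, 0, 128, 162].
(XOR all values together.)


XOR chain: 108 ^ 15 ^ 0 ^ 128 ^ 162 = 65

65


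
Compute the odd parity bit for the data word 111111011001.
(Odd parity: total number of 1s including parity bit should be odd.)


Number of 1s in data: 9
Parity bit: 0

0


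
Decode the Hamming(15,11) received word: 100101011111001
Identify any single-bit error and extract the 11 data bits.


Syndrome = 0: no error detected

Data: 00101111001 (no errors)


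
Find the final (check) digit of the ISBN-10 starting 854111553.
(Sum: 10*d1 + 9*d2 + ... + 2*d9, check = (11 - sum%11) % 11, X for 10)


Weighted sum: 216
216 mod 11 = 7

Check digit: 4


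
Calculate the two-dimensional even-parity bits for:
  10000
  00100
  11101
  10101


Row parities: 1101
Column parities: 11100

Row P: 1101, Col P: 11100, Corner: 1


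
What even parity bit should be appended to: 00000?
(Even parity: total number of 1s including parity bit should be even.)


Number of 1s in data: 0
Parity bit: 0

0
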